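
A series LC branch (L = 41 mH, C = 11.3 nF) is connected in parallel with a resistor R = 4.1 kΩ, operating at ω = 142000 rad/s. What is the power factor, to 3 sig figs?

X_L = ωL = 5820 Ω
X_C = 1/(ωC) = 623 Ω
Branch 1: Z₁ = R = 4100 Ω
Branch 2 (series LC): Z₂ = j(X_L − X_C) = j5200 Ω
Parallel: Z = Z₁Z₂/(Z₁+Z₂), |Z| = 3220 Ω, ∠Z = 38.3°
cos φ = cos(38.3°) = 0.785

0.785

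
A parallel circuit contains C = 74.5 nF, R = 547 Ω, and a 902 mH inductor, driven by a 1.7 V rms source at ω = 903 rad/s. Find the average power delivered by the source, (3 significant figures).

5.28 mW

X_L = ωL = 815 Ω
X_C = 1/(ωC) = 14900 Ω
Parallel: admittances add. Y = 1/R + 1/(jωL) + jωC
Y = (0.00183 − j0.00116) S
|Y| = 0.00217 S → |Z| = 1/|Y| = 462 Ω, ∠Z = −∠Y = 32.4°
I = V/|Z| = 3.68 mA
P = VI cos φ = 1.7 × 0.00368 × cos(32.4°) = 5.28 mW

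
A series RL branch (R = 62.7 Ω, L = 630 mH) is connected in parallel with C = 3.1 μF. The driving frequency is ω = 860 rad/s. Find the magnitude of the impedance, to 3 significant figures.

1150 Ω

X_L = ωL = 542 Ω
X_C = 1/(ωC) = 375 Ω
Branch 1 (R+jX_L): Z₁ = 62.7 + j542 Ω, |Z₁| = 545 Ω
Branch 2 (−jX_C): Z₂ = −j375 Ω
Parallel: Z = Z₁Z₂/(Z₁+Z₂), |Z| = 1150 Ω, ∠Z = -76.0°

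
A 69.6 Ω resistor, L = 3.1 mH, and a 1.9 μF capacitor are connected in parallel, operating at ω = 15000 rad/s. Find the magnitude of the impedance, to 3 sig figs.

62.6 Ω

X_L = ωL = 46.5 Ω
X_C = 1/(ωC) = 35.1 Ω
Parallel: admittances add. Y = 1/R + 1/(jωL) + jωC
Y = (0.0144 + j0.00699) S
|Y| = 0.0160 S → |Z| = 1/|Y| = 62.6 Ω, ∠Z = −∠Y = -26.0°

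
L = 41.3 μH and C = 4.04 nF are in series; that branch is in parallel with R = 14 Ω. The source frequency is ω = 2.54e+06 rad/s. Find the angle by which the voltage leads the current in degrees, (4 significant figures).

61.98°

X_L = ωL = 104.9 Ω
X_C = 1/(ωC) = 97.45 Ω
Branch 1: Z₁ = R = 14.00 Ω
Branch 2 (series LC): Z₂ = j(X_L − X_C) = j7.451 Ω
Parallel: Z = Z₁Z₂/(Z₁+Z₂), |Z| = 6.578 Ω, ∠Z = 61.98°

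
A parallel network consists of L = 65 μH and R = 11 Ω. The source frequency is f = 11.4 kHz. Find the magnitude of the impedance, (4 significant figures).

4.288 Ω

ω = 2πf = 71630 rad/s
X_L = ωL = 4.656 Ω
Parallel: admittances add. Y = 1/R + 1/(jωL)
Y = (0.09091 − j0.2148) S
|Y| = 0.2332 S → |Z| = 1/|Y| = 4.288 Ω, ∠Z = −∠Y = 67.06°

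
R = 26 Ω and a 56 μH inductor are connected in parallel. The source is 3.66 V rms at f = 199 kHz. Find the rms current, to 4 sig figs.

150.2 mA

ω = 2πf = 1.25e+06 rad/s
X_L = ωL = 70.02 Ω
Parallel: admittances add. Y = 1/R + 1/(jωL)
Y = (0.03846 − j0.01428) S
|Y| = 0.04103 S → |Z| = 1/|Y| = 24.37 Ω, ∠Z = −∠Y = 20.37°
I = V/|Z| = 3.66/24.37 = 150.2 mA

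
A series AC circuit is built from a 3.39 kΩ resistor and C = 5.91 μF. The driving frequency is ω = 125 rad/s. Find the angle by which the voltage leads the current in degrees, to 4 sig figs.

-21.77°

X_C = 1/(ωC) = 1354 Ω
Z = 3390 − j1354 Ω
|Z| = √(3390² + 1354²) = 3650 Ω
∠Z = arctan(-1354/3390) = -21.77°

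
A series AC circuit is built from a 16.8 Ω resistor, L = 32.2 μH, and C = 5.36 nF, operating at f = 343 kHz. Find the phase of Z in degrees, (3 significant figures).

ω = 2πf = 2.155e+06 rad/s
X_L = ωL = 69.4 Ω
X_C = 1/(ωC) = 86.6 Ω
Net reactance X = X_L − X_C = -17.2 Ω
Z = 16.8 − j17.2 Ω
|Z| = √(16.8² + 17.2²) = 24.0 Ω
∠Z = arctan(-17.2/16.8) = -45.6°

-45.6°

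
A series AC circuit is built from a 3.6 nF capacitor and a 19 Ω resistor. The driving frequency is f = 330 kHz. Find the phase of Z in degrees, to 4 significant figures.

ω = 2πf = 2.073e+06 rad/s
X_C = 1/(ωC) = 134.0 Ω
Z = 19.00 − j134.0 Ω
|Z| = √(19.00² + 134.0²) = 135.3 Ω
∠Z = arctan(-134.0/19.00) = -81.93°

-81.93°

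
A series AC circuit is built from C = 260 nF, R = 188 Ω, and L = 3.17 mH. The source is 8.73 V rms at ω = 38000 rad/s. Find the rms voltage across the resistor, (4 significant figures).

8.685 V

X_L = ωL = 120.5 Ω
X_C = 1/(ωC) = 101.2 Ω
Net reactance X = X_L − X_C = 19.25 Ω
Z = 188.0 + j19.25 Ω
|Z| = √(188.0² + 19.25²) = 189.0 Ω
I = V/|Z| = 46.19 mA
V_R = I·|Z_R| = 0.04619 × 188.0 = 8.685 V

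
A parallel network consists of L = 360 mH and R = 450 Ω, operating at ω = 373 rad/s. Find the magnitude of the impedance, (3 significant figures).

X_L = ωL = 134 Ω
Parallel: admittances add. Y = 1/R + 1/(jωL)
Y = (0.00222 − j0.00745) S
|Y| = 0.00777 S → |Z| = 1/|Y| = 129 Ω, ∠Z = −∠Y = 73.4°

129 Ω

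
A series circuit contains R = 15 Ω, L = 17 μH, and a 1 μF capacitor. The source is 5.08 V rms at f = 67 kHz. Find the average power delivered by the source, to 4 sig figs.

ω = 2πf = 421000 rad/s
X_L = ωL = 7.157 Ω
X_C = 1/(ωC) = 2.375 Ω
Net reactance X = X_L − X_C = 4.781 Ω
Z = 15.00 + j4.781 Ω
|Z| = √(15.00² + 4.781²) = 15.74 Ω
∠Z = arctan(4.781/15.00) = 17.68°
I = V/|Z| = 322.7 mA
P = VI cos φ = 5.08 × 0.3227 × cos(17.68°) = 1.562 W

1.562 W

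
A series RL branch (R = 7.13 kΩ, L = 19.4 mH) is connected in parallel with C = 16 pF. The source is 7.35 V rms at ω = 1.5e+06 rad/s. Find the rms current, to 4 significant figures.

85.07 μA

X_L = ωL = 29100 Ω
X_C = 1/(ωC) = 41670 Ω
Branch 1 (R+jX_L): Z₁ = 7130 + j29100 Ω, |Z₁| = 29960 Ω
Branch 2 (−jX_C): Z₂ = −j41670 Ω
Parallel: Z = Z₁Z₂/(Z₁+Z₂), |Z| = 86400 Ω, ∠Z = 46.66°
I = V/|Z| = 7.35/86400 = 85.07 μA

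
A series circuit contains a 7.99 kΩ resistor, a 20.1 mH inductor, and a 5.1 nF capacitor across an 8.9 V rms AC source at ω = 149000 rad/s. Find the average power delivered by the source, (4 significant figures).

9.494 mW

X_L = ωL = 2995 Ω
X_C = 1/(ωC) = 1316 Ω
Net reactance X = X_L − X_C = 1679 Ω
Z = 7990 + j1679 Ω
|Z| = √(7990² + 1679²) = 8164 Ω
∠Z = arctan(1679/7990) = 11.87°
I = V/|Z| = 1.090 mA
P = VI cos φ = 8.9 × 0.001090 × cos(11.87°) = 9.494 mW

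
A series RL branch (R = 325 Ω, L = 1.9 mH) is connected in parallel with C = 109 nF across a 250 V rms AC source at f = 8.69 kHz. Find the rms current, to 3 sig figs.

ω = 2πf = 54600 rad/s
X_L = ωL = 104 Ω
X_C = 1/(ωC) = 168 Ω
Branch 1 (R+jX_L): Z₁ = 325 + j104 Ω, |Z₁| = 341 Ω
Branch 2 (−jX_C): Z₂ = −j168 Ω
Parallel: Z = Z₁Z₂/(Z₁+Z₂), |Z| = 173 Ω, ∠Z = -61.1°
I = V/|Z| = 250/173 = 1.44 A

1.44 A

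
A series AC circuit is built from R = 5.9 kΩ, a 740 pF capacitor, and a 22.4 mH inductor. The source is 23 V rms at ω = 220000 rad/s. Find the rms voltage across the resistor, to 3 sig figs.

22.5 V

X_L = ωL = 4930 Ω
X_C = 1/(ωC) = 6140 Ω
Net reactance X = X_L − X_C = -1210 Ω
Z = 5900 − j1210 Ω
|Z| = √(5900² + 1210²) = 6020 Ω
I = V/|Z| = 3.82 mA
V_R = I·|Z_R| = 0.00382 × 5900 = 22.5 V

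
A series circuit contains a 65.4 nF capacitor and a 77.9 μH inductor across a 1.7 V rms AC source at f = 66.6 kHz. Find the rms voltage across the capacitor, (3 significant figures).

15.8 V

ω = 2πf = 418500 rad/s
X_L = ωL = 32.6 Ω
X_C = 1/(ωC) = 36.5 Ω
Net reactance X = X_L − X_C = -3.94 Ω
Z = − j3.94 Ω
|Z| = √(0² + 3.94²) = 3.94 Ω
I = V/|Z| = 431 mA
V_C = I·|Z_C| = 0.431 × 36.5 = 15.8 V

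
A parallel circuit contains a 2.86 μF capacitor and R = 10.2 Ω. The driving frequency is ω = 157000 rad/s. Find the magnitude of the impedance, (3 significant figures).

2.18 Ω

X_C = 1/(ωC) = 2.23 Ω
Parallel: admittances add. Y = 1/R + jωC
Y = (0.0980 + j0.449) S
|Y| = 0.460 S → |Z| = 1/|Y| = 2.18 Ω, ∠Z = −∠Y = -77.7°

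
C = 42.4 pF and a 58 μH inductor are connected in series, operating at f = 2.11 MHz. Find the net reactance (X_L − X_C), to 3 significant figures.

ω = 2πf = 1.326e+07 rad/s
X_L = ωL = 769 Ω
X_C = 1/(ωC) = 1780 Ω
X = 769 − 1780 = -1010 Ω

-1010 Ω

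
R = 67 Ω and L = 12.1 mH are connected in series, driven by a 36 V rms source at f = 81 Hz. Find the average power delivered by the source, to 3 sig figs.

19.2 W

ω = 2πf = 508.9 rad/s
X_L = ωL = 6.16 Ω
Z = 67.0 + j6.16 Ω
|Z| = √(67.0² + 6.16²) = 67.3 Ω
∠Z = arctan(6.16/67.0) = 5.25°
I = V/|Z| = 535 mA
P = VI cos φ = 36 × 0.535 × cos(5.25°) = 19.2 W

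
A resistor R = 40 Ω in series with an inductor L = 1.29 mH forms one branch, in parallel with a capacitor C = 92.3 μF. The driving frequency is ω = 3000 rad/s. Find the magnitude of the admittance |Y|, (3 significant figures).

X_L = ωL = 3.87 Ω
X_C = 1/(ωC) = 3.61 Ω
Branch 1 (R+jX_L): Z₁ = 40.0 + j3.87 Ω, |Z₁| = 40.2 Ω
Branch 2 (−jX_C): Z₂ = −j3.61 Ω
Parallel: Z = Z₁Z₂/(Z₁+Z₂), |Z| = 3.63 Ω, ∠Z = -84.8°
|Y| = 1/|Z| = 276 mS

276 mS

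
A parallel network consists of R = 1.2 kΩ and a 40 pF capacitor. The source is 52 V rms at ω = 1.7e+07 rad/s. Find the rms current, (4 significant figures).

X_C = 1/(ωC) = 1471 Ω
Parallel: admittances add. Y = 1/R + jωC
Y = (0.0008333 + j0.0006800) S
|Y| = 0.001076 S → |Z| = 1/|Y| = 929.7 Ω, ∠Z = −∠Y = -39.21°
I = V/|Z| = 52/929.7 = 55.93 mA

55.93 mA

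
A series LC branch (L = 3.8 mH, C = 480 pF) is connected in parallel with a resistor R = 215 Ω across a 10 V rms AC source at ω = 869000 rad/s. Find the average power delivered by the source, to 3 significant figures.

465 mW

X_L = ωL = 3300 Ω
X_C = 1/(ωC) = 2400 Ω
Branch 1: Z₁ = R = 215 Ω
Branch 2 (series LC): Z₂ = j(X_L − X_C) = j905 Ω
Parallel: Z = Z₁Z₂/(Z₁+Z₂), |Z| = 209 Ω, ∠Z = 13.4°
I = V/|Z| = 47.8 mA
P = VI cos φ = 10 × 0.0478 × cos(13.4°) = 465 mW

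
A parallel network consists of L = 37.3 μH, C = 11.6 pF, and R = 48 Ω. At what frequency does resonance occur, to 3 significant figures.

7.65 MHz

ω₀ = 1/√(LC) = 1/√(3.73e-05 × 1.16e-11) = 4.807e+07 rad/s
f₀ = ω₀/(2π) = 7.65 MHz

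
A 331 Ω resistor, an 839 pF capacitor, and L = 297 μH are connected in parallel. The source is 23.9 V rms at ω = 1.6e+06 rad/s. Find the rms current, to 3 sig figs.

74.5 mA

X_L = ωL = 475 Ω
X_C = 1/(ωC) = 745 Ω
Parallel: admittances add. Y = 1/R + 1/(jωL) + jωC
Y = (0.00302 − j0.000762) S
|Y| = 0.00312 S → |Z| = 1/|Y| = 321 Ω, ∠Z = −∠Y = 14.2°
I = V/|Z| = 23.9/321 = 74.5 mA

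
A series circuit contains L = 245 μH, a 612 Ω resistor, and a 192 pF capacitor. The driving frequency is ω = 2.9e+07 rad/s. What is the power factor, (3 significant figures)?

X_L = ωL = 7100 Ω
X_C = 1/(ωC) = 180 Ω
Net reactance X = X_L − X_C = 6930 Ω
Z = 612 + j6930 Ω
|Z| = √(612² + 6930²) = 6950 Ω
∠Z = arctan(6930/612) = 84.9°
cos φ = cos(84.9°) = 0.0880

0.0880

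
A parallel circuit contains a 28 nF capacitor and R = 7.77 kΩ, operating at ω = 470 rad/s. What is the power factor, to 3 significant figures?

X_C = 1/(ωC) = 76000 Ω
Parallel: admittances add. Y = 1/R + jωC
Y = (0.000129 + j1.32e-05) S
|Y| = 0.000129 S → |Z| = 1/|Y| = 7730 Ω, ∠Z = −∠Y = -5.84°
cos φ = cos(-5.84°) = 0.995

0.995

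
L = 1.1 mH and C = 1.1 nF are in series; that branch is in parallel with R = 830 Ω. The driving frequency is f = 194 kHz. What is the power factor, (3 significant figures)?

ω = 2πf = 1.219e+06 rad/s
X_L = ωL = 1340 Ω
X_C = 1/(ωC) = 746 Ω
Branch 1: Z₁ = R = 830 Ω
Branch 2 (series LC): Z₂ = j(X_L − X_C) = j595 Ω
Parallel: Z = Z₁Z₂/(Z₁+Z₂), |Z| = 484 Ω, ∠Z = 54.4°
cos φ = cos(54.4°) = 0.583

0.583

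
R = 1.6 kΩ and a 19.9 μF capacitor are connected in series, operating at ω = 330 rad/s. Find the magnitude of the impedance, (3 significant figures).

1610 Ω

X_C = 1/(ωC) = 152 Ω
Z = 1600 − j152 Ω
|Z| = √(1600² + 152²) = 1610 Ω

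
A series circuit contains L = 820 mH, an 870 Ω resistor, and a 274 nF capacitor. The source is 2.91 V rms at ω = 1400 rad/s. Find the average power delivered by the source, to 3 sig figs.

X_L = ωL = 1150 Ω
X_C = 1/(ωC) = 2610 Ω
Net reactance X = X_L − X_C = -1460 Ω
Z = 870 − j1460 Ω
|Z| = √(870² + 1460²) = 1700 Ω
∠Z = arctan(-1460/870) = -59.2°
I = V/|Z| = 1.71 mA
P = VI cos φ = 2.91 × 0.00171 × cos(-59.2°) = 2.55 mW

2.55 mW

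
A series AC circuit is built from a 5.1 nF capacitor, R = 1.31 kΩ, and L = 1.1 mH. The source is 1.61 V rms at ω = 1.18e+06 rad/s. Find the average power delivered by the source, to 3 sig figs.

X_L = ωL = 1300 Ω
X_C = 1/(ωC) = 166 Ω
Net reactance X = X_L − X_C = 1130 Ω
Z = 1310 + j1130 Ω
|Z| = √(1310² + 1130²) = 1730 Ω
∠Z = arctan(1130/1310) = 40.8°
I = V/|Z| = 930 μA
P = VI cos φ = 1.61 × 0.000930 × cos(40.8°) = 1.13 mW

1.13 mW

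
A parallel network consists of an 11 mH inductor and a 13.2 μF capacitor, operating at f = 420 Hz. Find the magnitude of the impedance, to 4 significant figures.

ω = 2πf = 2639 rad/s
X_L = ωL = 29.03 Ω
X_C = 1/(ωC) = 28.71 Ω
Parallel: admittances add. Y = 1/(jωL) + jωC
Y = (0 + j0.0003849) S
|Y| = 0.0003849 S → |Z| = 1/|Y| = 2598 Ω, ∠Z = −∠Y = -90.00°

2598 Ω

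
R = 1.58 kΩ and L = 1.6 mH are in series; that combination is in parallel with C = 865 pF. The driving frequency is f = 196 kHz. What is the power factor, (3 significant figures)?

ω = 2πf = 1.232e+06 rad/s
X_L = ωL = 1970 Ω
X_C = 1/(ωC) = 939 Ω
Branch 1 (R+jX_L): Z₁ = 1580 + j1970 Ω, |Z₁| = 2530 Ω
Branch 2 (−jX_C): Z₂ = −j939 Ω
Parallel: Z = Z₁Z₂/(Z₁+Z₂), |Z| = 1260 Ω, ∠Z = -71.9°
cos φ = cos(-71.9°) = 0.311

0.311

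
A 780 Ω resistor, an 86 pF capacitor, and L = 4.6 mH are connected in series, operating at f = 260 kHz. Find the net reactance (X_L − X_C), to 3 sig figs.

397 Ω

ω = 2πf = 1.634e+06 rad/s
X_L = ωL = 7510 Ω
X_C = 1/(ωC) = 7120 Ω
X = 7510 − 7120 = 397 Ω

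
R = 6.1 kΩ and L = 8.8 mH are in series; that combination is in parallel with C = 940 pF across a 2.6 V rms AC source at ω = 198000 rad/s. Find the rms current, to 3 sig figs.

X_L = ωL = 1740 Ω
X_C = 1/(ωC) = 5370 Ω
Branch 1 (R+jX_L): Z₁ = 6100 + j1740 Ω, |Z₁| = 6340 Ω
Branch 2 (−jX_C): Z₂ = −j5370 Ω
Parallel: Z = Z₁Z₂/(Z₁+Z₂), |Z| = 4800 Ω, ∠Z = -43.3°
I = V/|Z| = 2.6/4800 = 541 μA

541 μA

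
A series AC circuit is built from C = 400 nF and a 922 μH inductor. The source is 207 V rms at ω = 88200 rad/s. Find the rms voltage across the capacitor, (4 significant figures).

X_L = ωL = 81.32 Ω
X_C = 1/(ωC) = 28.34 Ω
Net reactance X = X_L − X_C = 52.98 Ω
Z = j52.98 Ω
|Z| = √(0² + 52.98²) = 52.98 Ω
I = V/|Z| = 3.907 A
V_C = I·|Z_C| = 3.907 × 28.34 = 110.8 V

110.8 V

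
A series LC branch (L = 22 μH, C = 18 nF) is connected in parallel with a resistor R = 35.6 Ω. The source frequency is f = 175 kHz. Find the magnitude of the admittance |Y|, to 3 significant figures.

47.2 mS

ω = 2πf = 1.1e+06 rad/s
X_L = ωL = 24.2 Ω
X_C = 1/(ωC) = 50.5 Ω
Branch 1: Z₁ = R = 35.6 Ω
Branch 2 (series LC): Z₂ = j(X_L − X_C) = −j26.3 Ω
Parallel: Z = Z₁Z₂/(Z₁+Z₂), |Z| = 21.2 Ω, ∠Z = -53.5°
|Y| = 1/|Z| = 47.2 mS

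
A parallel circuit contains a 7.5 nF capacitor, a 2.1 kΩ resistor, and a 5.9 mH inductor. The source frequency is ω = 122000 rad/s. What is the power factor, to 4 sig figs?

0.7085

X_L = ωL = 719.8 Ω
X_C = 1/(ωC) = 1093 Ω
Parallel: admittances add. Y = 1/R + 1/(jωL) + jωC
Y = (0.0004762 − j0.0004743) S
|Y| = 0.0006721 S → |Z| = 1/|Y| = 1488 Ω, ∠Z = −∠Y = 44.88°
cos φ = cos(44.88°) = 0.7085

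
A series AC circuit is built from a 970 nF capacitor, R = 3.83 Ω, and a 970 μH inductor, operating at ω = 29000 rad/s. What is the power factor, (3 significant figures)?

X_L = ωL = 28.1 Ω
X_C = 1/(ωC) = 35.5 Ω
Net reactance X = X_L − X_C = -7.42 Ω
Z = 3.83 − j7.42 Ω
|Z| = √(3.83² + 7.42²) = 8.35 Ω
∠Z = arctan(-7.42/3.83) = -62.7°
cos φ = cos(-62.7°) = 0.459

0.459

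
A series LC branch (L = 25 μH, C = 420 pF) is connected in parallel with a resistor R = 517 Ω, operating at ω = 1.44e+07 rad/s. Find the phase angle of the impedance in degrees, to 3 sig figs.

69.4°

X_L = ωL = 360 Ω
X_C = 1/(ωC) = 165 Ω
Branch 1: Z₁ = R = 517 Ω
Branch 2 (series LC): Z₂ = j(X_L − X_C) = j195 Ω
Parallel: Z = Z₁Z₂/(Z₁+Z₂), |Z| = 182 Ω, ∠Z = 69.4°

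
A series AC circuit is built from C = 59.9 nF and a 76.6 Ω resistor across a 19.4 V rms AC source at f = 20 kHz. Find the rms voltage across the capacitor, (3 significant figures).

ω = 2πf = 125700 rad/s
X_C = 1/(ωC) = 133 Ω
Z = 76.6 − j133 Ω
|Z| = √(76.6² + 133²) = 153 Ω
I = V/|Z| = 127 mA
V_C = I·|Z_C| = 0.127 × 133 = 16.8 V

16.8 V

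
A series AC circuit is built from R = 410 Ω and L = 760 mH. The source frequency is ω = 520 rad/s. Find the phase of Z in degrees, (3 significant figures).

43.9°

X_L = ωL = 395 Ω
Z = 410 + j395 Ω
|Z| = √(410² + 395²) = 569 Ω
∠Z = arctan(395/410) = 43.9°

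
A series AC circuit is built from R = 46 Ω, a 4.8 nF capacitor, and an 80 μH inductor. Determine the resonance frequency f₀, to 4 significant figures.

256.8 kHz

ω₀ = 1/√(LC) = 1/√(8e-05 × 4.8e-09) = 1.614e+06 rad/s
f₀ = ω₀/(2π) = 256.8 kHz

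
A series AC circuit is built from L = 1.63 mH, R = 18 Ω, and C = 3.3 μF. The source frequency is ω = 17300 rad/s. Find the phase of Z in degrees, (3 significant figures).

30.7°

X_L = ωL = 28.2 Ω
X_C = 1/(ωC) = 17.5 Ω
Net reactance X = X_L − X_C = 10.7 Ω
Z = 18.0 + j10.7 Ω
|Z| = √(18.0² + 10.7²) = 20.9 Ω
∠Z = arctan(10.7/18.0) = 30.7°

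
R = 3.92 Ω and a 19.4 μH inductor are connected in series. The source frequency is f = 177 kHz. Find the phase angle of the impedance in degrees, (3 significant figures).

ω = 2πf = 1.112e+06 rad/s
X_L = ωL = 21.6 Ω
Z = 3.92 + j21.6 Ω
|Z| = √(3.92² + 21.6²) = 21.9 Ω
∠Z = arctan(21.6/3.92) = 79.7°

79.7°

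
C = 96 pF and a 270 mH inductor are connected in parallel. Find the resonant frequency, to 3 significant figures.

31.3 kHz

ω₀ = 1/√(LC) = 1/√(0.27 × 9.6e-11) = 196400 rad/s
f₀ = ω₀/(2π) = 31.3 kHz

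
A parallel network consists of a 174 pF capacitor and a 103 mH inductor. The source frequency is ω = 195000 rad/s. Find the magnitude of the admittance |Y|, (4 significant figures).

X_L = ωL = 20080 Ω
X_C = 1/(ωC) = 29470 Ω
Parallel: admittances add. Y = 1/(jωL) + jωC
Y = (0 − j1.586e-05) S
|Y| = 1.586e-05 S → |Z| = 1/|Y| = 63060 Ω, ∠Z = −∠Y = 90.00°

15.86 μS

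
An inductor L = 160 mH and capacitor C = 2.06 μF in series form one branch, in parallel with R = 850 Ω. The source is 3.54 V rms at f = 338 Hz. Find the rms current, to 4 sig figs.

32.10 mA

ω = 2πf = 2124 rad/s
X_L = ωL = 339.8 Ω
X_C = 1/(ωC) = 228.6 Ω
Branch 1: Z₁ = R = 850.0 Ω
Branch 2 (series LC): Z₂ = j(X_L − X_C) = j111.2 Ω
Parallel: Z = Z₁Z₂/(Z₁+Z₂), |Z| = 110.3 Ω, ∠Z = 82.55°
I = V/|Z| = 3.54/110.3 = 32.10 mA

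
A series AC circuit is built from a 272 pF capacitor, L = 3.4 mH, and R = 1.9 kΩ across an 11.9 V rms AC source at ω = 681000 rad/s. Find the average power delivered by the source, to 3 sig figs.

20.5 mW

X_L = ωL = 2320 Ω
X_C = 1/(ωC) = 5400 Ω
Net reactance X = X_L − X_C = -3080 Ω
Z = 1900 − j3080 Ω
|Z| = √(1900² + 3080²) = 3620 Ω
∠Z = arctan(-3080/1900) = -58.4°
I = V/|Z| = 3.29 mA
P = VI cos φ = 11.9 × 0.00329 × cos(-58.4°) = 20.5 mW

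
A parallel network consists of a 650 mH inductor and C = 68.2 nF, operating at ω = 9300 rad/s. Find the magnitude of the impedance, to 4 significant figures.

2133 Ω

X_L = ωL = 6045 Ω
X_C = 1/(ωC) = 1577 Ω
Parallel: admittances add. Y = 1/(jωL) + jωC
Y = (0 + j0.0004688) S
|Y| = 0.0004688 S → |Z| = 1/|Y| = 2133 Ω, ∠Z = −∠Y = -90.00°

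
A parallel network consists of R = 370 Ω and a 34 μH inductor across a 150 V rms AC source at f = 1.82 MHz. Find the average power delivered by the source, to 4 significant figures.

ω = 2πf = 1.144e+07 rad/s
X_L = ωL = 388.8 Ω
Parallel: admittances add. Y = 1/R + 1/(jωL)
Y = (0.002703 − j0.002572) S
|Y| = 0.003731 S → |Z| = 1/|Y| = 268.0 Ω, ∠Z = −∠Y = 43.58°
I = V/|Z| = 559.6 mA
P = VI cos φ = 150 × 0.5596 × cos(43.58°) = 60.81 W

60.81 W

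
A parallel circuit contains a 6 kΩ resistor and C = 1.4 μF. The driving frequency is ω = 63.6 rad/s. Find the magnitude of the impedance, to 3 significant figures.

X_C = 1/(ωC) = 11200 Ω
Parallel: admittances add. Y = 1/R + jωC
Y = (0.000167 + j8.9e-05) S
|Y| = 0.000189 S → |Z| = 1/|Y| = 5290 Ω, ∠Z = −∠Y = -28.1°

5290 Ω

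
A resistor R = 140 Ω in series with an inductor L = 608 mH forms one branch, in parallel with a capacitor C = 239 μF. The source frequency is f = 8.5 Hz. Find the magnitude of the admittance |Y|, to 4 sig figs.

ω = 2πf = 53.41 rad/s
X_L = ωL = 32.47 Ω
X_C = 1/(ωC) = 78.34 Ω
Branch 1 (R+jX_L): Z₁ = 140.0 + j32.47 Ω, |Z₁| = 143.7 Ω
Branch 2 (−jX_C): Z₂ = −j78.34 Ω
Parallel: Z = Z₁Z₂/(Z₁+Z₂), |Z| = 76.43 Ω, ∠Z = -58.80°
|Y| = 1/|Z| = 13.08 mS

13.08 mS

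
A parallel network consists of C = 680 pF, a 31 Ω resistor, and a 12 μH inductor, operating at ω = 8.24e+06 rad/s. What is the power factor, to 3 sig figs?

X_L = ωL = 98.9 Ω
X_C = 1/(ωC) = 178 Ω
Parallel: admittances add. Y = 1/R + 1/(jωL) + jωC
Y = (0.0323 − j0.00451) S
|Y| = 0.0326 S → |Z| = 1/|Y| = 30.7 Ω, ∠Z = −∠Y = 7.96°
cos φ = cos(7.96°) = 0.990

0.990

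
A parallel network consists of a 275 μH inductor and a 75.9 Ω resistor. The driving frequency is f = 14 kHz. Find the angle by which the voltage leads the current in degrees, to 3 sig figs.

72.3°

ω = 2πf = 87960 rad/s
X_L = ωL = 24.2 Ω
Parallel: admittances add. Y = 1/R + 1/(jωL)
Y = (0.0132 − j0.0413) S
|Y| = 0.0434 S → |Z| = 1/|Y| = 23.0 Ω, ∠Z = −∠Y = 72.3°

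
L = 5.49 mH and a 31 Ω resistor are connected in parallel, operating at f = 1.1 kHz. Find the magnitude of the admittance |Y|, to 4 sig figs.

ω = 2πf = 6912 rad/s
X_L = ωL = 37.94 Ω
Parallel: admittances add. Y = 1/R + 1/(jωL)
Y = (0.03226 − j0.02635) S
|Y| = 0.04166 S → |Z| = 1/|Y| = 24.01 Ω, ∠Z = −∠Y = 39.25°

41.66 mS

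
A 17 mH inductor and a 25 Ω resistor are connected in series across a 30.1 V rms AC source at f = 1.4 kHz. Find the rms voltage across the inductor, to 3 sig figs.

ω = 2πf = 8796 rad/s
X_L = ωL = 150 Ω
Z = 25.0 + j150 Ω
|Z| = √(25.0² + 150²) = 152 Ω
I = V/|Z| = 199 mA
V_L = I·|Z_L| = 0.199 × 150 = 29.7 V

29.7 V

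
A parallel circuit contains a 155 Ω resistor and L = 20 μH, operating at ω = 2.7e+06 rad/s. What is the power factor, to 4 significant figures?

X_L = ωL = 54.00 Ω
Parallel: admittances add. Y = 1/R + 1/(jωL)
Y = (0.006452 − j0.01852) S
|Y| = 0.01961 S → |Z| = 1/|Y| = 50.99 Ω, ∠Z = −∠Y = 70.79°
cos φ = cos(70.79°) = 0.3290

0.3290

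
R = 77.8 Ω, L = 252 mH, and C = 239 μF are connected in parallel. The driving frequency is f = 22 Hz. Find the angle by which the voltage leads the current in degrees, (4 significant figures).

ω = 2πf = 138.2 rad/s
X_L = ωL = 34.83 Ω
X_C = 1/(ωC) = 30.27 Ω
Parallel: admittances add. Y = 1/R + 1/(jωL) + jωC
Y = (0.01285 + j0.004329) S
|Y| = 0.01356 S → |Z| = 1/|Y| = 73.73 Ω, ∠Z = −∠Y = -18.61°

-18.61°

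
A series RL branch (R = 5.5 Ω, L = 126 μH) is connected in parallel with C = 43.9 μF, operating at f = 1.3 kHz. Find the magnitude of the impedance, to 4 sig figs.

2.702 Ω

ω = 2πf = 8168 rad/s
X_L = ωL = 1.029 Ω
X_C = 1/(ωC) = 2.789 Ω
Branch 1 (R+jX_L): Z₁ = 5.500 + j1.029 Ω, |Z₁| = 5.595 Ω
Branch 2 (−jX_C): Z₂ = −j2.789 Ω
Parallel: Z = Z₁Z₂/(Z₁+Z₂), |Z| = 2.702 Ω, ∠Z = -61.66°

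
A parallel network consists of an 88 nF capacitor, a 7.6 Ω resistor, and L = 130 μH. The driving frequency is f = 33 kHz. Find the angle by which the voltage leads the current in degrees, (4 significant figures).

8.154°

ω = 2πf = 207300 rad/s
X_L = ωL = 26.95 Ω
X_C = 1/(ωC) = 54.81 Ω
Parallel: admittances add. Y = 1/R + 1/(jωL) + jωC
Y = (0.1316 − j0.01885) S
|Y| = 0.1329 S → |Z| = 1/|Y| = 7.523 Ω, ∠Z = −∠Y = 8.154°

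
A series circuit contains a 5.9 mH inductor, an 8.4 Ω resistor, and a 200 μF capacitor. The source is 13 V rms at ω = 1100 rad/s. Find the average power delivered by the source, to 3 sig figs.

19.1 W

X_L = ωL = 6.49 Ω
X_C = 1/(ωC) = 4.55 Ω
Net reactance X = X_L − X_C = 1.94 Ω
Z = 8.40 + j1.94 Ω
|Z| = √(8.40² + 1.94²) = 8.62 Ω
∠Z = arctan(1.94/8.40) = 13.0°
I = V/|Z| = 1.51 A
P = VI cos φ = 13 × 1.51 × cos(13.0°) = 19.1 W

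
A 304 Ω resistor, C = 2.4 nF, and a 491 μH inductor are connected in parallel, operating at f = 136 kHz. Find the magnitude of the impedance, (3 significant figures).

ω = 2πf = 854500 rad/s
X_L = ωL = 420 Ω
X_C = 1/(ωC) = 488 Ω
Parallel: admittances add. Y = 1/R + 1/(jωL) + jωC
Y = (0.00329 − j0.000333) S
|Y| = 0.00331 S → |Z| = 1/|Y| = 302 Ω, ∠Z = −∠Y = 5.77°

302 Ω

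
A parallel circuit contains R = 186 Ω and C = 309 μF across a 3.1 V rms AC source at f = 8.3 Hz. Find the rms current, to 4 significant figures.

ω = 2πf = 52.15 rad/s
X_C = 1/(ωC) = 62.06 Ω
Parallel: admittances add. Y = 1/R + jωC
Y = (0.005376 + j0.01611) S
|Y| = 0.01699 S → |Z| = 1/|Y| = 58.87 Ω, ∠Z = −∠Y = -71.55°
I = V/|Z| = 3.1/58.87 = 52.66 mA

52.66 mA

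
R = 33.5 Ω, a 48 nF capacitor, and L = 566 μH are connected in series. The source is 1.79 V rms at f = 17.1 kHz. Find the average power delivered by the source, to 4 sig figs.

ω = 2πf = 107400 rad/s
X_L = ωL = 60.81 Ω
X_C = 1/(ωC) = 193.9 Ω
Net reactance X = X_L − X_C = -133.1 Ω
Z = 33.50 − j133.1 Ω
|Z| = √(33.50² + 133.1²) = 137.2 Ω
∠Z = arctan(-133.1/33.50) = -75.87°
I = V/|Z| = 13.04 mA
P = VI cos φ = 1.79 × 0.01304 × cos(-75.87°) = 5.699 mW

5.699 mW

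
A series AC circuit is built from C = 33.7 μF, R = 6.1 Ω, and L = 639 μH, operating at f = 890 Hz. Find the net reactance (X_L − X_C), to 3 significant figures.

-1.73 Ω

ω = 2πf = 5592 rad/s
X_L = ωL = 3.57 Ω
X_C = 1/(ωC) = 5.31 Ω
X = 3.57 − 5.31 = -1.73 Ω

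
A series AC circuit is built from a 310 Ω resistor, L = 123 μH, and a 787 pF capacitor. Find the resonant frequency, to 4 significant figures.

511.5 kHz

ω₀ = 1/√(LC) = 1/√(0.000123 × 7.87e-10) = 3.214e+06 rad/s
f₀ = ω₀/(2π) = 511.5 kHz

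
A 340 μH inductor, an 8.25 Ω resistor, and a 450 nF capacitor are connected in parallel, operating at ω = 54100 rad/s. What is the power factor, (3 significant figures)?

0.971

X_L = ωL = 18.4 Ω
X_C = 1/(ωC) = 41.1 Ω
Parallel: admittances add. Y = 1/R + 1/(jωL) + jωC
Y = (0.121 − j0.0300) S
|Y| = 0.125 S → |Z| = 1/|Y| = 8.01 Ω, ∠Z = −∠Y = 13.9°
cos φ = cos(13.9°) = 0.971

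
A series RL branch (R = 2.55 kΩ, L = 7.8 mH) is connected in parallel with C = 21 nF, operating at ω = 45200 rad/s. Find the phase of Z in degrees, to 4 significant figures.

-66.76°

X_L = ωL = 352.6 Ω
X_C = 1/(ωC) = 1054 Ω
Branch 1 (R+jX_L): Z₁ = 2550 + j352.6 Ω, |Z₁| = 2574 Ω
Branch 2 (−jX_C): Z₂ = −j1054 Ω
Parallel: Z = Z₁Z₂/(Z₁+Z₂), |Z| = 1026 Ω, ∠Z = -66.76°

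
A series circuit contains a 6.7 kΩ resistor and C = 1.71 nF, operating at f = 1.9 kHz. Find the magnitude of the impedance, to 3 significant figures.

49400 Ω

ω = 2πf = 11940 rad/s
X_C = 1/(ωC) = 49000 Ω
Z = 6700 − j49000 Ω
|Z| = √(6700² + 49000²) = 49400 Ω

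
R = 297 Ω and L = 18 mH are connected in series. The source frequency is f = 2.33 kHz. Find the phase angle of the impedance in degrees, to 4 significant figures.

41.58°

ω = 2πf = 14640 rad/s
X_L = ωL = 263.5 Ω
Z = 297.0 + j263.5 Ω
|Z| = √(297.0² + 263.5²) = 397.1 Ω
∠Z = arctan(263.5/297.0) = 41.58°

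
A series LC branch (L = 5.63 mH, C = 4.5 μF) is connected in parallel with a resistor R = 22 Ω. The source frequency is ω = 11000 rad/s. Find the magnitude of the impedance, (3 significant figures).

X_L = ωL = 61.9 Ω
X_C = 1/(ωC) = 20.2 Ω
Branch 1: Z₁ = R = 22.0 Ω
Branch 2 (series LC): Z₂ = j(X_L − X_C) = j41.7 Ω
Parallel: Z = Z₁Z₂/(Z₁+Z₂), |Z| = 19.5 Ω, ∠Z = 27.8°

19.5 Ω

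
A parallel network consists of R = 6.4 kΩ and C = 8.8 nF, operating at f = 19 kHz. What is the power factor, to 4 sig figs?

0.1471

ω = 2πf = 119400 rad/s
X_C = 1/(ωC) = 951.9 Ω
Parallel: admittances add. Y = 1/R + jωC
Y = (0.0001563 + j0.001051) S
|Y| = 0.001062 S → |Z| = 1/|Y| = 941.5 Ω, ∠Z = −∠Y = -81.54°
cos φ = cos(-81.54°) = 0.1471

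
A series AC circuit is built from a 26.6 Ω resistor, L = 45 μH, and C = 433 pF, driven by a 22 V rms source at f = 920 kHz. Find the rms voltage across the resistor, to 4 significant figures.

ω = 2πf = 5.781e+06 rad/s
X_L = ωL = 260.1 Ω
X_C = 1/(ωC) = 399.5 Ω
Net reactance X = X_L − X_C = -139.4 Ω
Z = 26.60 − j139.4 Ω
|Z| = √(26.60² + 139.4²) = 141.9 Ω
I = V/|Z| = 155.0 mA
V_R = I·|Z_R| = 0.1550 × 26.60 = 4.124 V

4.124 V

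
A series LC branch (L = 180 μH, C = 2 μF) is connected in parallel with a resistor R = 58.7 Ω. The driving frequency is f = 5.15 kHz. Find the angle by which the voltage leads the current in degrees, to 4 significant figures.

-80.69°

ω = 2πf = 32360 rad/s
X_L = ωL = 5.825 Ω
X_C = 1/(ωC) = 15.45 Ω
Branch 1: Z₁ = R = 58.70 Ω
Branch 2 (series LC): Z₂ = j(X_L − X_C) = −j9.627 Ω
Parallel: Z = Z₁Z₂/(Z₁+Z₂), |Z| = 9.500 Ω, ∠Z = -80.69°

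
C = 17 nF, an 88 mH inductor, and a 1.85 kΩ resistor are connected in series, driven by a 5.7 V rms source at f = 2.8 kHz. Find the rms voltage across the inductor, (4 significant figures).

3.423 V

ω = 2πf = 17590 rad/s
X_L = ωL = 1548 Ω
X_C = 1/(ωC) = 3344 Ω
Net reactance X = X_L − X_C = -1795 Ω
Z = 1850 − j1795 Ω
|Z| = √(1850² + 1795²) = 2578 Ω
I = V/|Z| = 2.211 mA
V_L = I·|Z_L| = 0.002211 × 1548 = 3.423 V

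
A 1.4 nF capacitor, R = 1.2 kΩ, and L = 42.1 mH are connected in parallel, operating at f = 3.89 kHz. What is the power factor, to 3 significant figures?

ω = 2πf = 24440 rad/s
X_L = ωL = 1030 Ω
X_C = 1/(ωC) = 29200 Ω
Parallel: admittances add. Y = 1/R + 1/(jωL) + jωC
Y = (0.000833 − j0.000938) S
|Y| = 0.00125 S → |Z| = 1/|Y| = 797 Ω, ∠Z = −∠Y = 48.4°
cos φ = cos(48.4°) = 0.664

0.664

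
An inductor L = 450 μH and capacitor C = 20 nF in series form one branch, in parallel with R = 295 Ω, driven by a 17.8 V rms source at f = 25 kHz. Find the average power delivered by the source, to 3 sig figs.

1.07 W

ω = 2πf = 157100 rad/s
X_L = ωL = 70.7 Ω
X_C = 1/(ωC) = 318 Ω
Branch 1: Z₁ = R = 295 Ω
Branch 2 (series LC): Z₂ = j(X_L − X_C) = −j248 Ω
Parallel: Z = Z₁Z₂/(Z₁+Z₂), |Z| = 190 Ω, ∠Z = -50.0°
I = V/|Z| = 93.9 mA
P = VI cos φ = 17.8 × 0.0939 × cos(-50.0°) = 1.07 W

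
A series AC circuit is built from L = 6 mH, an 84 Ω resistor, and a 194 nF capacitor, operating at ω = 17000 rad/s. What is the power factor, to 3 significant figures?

0.385

X_L = ωL = 102 Ω
X_C = 1/(ωC) = 303 Ω
Net reactance X = X_L − X_C = -201 Ω
Z = 84.0 − j201 Ω
|Z| = √(84.0² + 201²) = 218 Ω
∠Z = arctan(-201/84.0) = -67.3°
cos φ = cos(-67.3°) = 0.385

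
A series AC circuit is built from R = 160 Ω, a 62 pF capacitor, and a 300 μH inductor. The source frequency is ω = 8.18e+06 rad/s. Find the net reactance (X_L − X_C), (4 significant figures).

X_L = ωL = 2454 Ω
X_C = 1/(ωC) = 1972 Ω
X = 2454 − 1972 = 482.2 Ω

482.2 Ω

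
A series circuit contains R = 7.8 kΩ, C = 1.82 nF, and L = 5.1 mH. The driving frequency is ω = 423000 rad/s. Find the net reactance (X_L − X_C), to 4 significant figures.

858.4 Ω

X_L = ωL = 2157 Ω
X_C = 1/(ωC) = 1299 Ω
X = 2157 − 1299 = 858.4 Ω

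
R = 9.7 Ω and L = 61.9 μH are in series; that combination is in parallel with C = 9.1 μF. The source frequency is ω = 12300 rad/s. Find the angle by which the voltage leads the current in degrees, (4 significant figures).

-45.40°

X_L = ωL = 0.7614 Ω
X_C = 1/(ωC) = 8.934 Ω
Branch 1 (R+jX_L): Z₁ = 9.700 + j0.7614 Ω, |Z₁| = 9.730 Ω
Branch 2 (−jX_C): Z₂ = −j8.934 Ω
Parallel: Z = Z₁Z₂/(Z₁+Z₂), |Z| = 6.853 Ω, ∠Z = -45.40°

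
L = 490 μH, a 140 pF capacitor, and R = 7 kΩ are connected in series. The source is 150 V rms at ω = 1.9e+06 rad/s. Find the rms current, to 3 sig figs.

X_L = ωL = 931 Ω
X_C = 1/(ωC) = 3760 Ω
Net reactance X = X_L − X_C = -2830 Ω
Z = 7000 − j2830 Ω
|Z| = √(7000² + 2830²) = 7550 Ω
I = V/|Z| = 150/7550 = 19.9 mA

19.9 mA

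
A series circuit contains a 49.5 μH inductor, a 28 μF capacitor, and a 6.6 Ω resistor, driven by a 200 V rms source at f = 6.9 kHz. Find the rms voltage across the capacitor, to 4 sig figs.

ω = 2πf = 43350 rad/s
X_L = ωL = 2.146 Ω
X_C = 1/(ωC) = 0.8238 Ω
Net reactance X = X_L − X_C = 1.322 Ω
Z = 6.600 + j1.322 Ω
|Z| = √(6.600² + 1.322²) = 6.731 Ω
I = V/|Z| = 29.71 A
V_C = I·|Z_C| = 29.71 × 0.8238 = 24.48 V

24.48 V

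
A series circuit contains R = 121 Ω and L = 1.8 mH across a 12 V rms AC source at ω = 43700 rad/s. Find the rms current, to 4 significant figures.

X_L = ωL = 78.66 Ω
Z = 121.0 + j78.66 Ω
|Z| = √(121.0² + 78.66²) = 144.3 Ω
I = V/|Z| = 12/144.3 = 83.15 mA

83.15 mA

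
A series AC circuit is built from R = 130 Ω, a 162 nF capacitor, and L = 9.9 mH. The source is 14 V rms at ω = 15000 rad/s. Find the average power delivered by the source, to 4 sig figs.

296.0 mW

X_L = ωL = 148.5 Ω
X_C = 1/(ωC) = 411.5 Ω
Net reactance X = X_L − X_C = -263.0 Ω
Z = 130.0 − j263.0 Ω
|Z| = √(130.0² + 263.0²) = 293.4 Ω
∠Z = arctan(-263.0/130.0) = -63.70°
I = V/|Z| = 47.72 mA
P = VI cos φ = 14 × 0.04772 × cos(-63.70°) = 296.0 mW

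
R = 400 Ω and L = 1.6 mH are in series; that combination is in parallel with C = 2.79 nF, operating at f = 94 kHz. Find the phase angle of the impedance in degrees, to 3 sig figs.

-63.2°

ω = 2πf = 590600 rad/s
X_L = ωL = 945 Ω
X_C = 1/(ωC) = 607 Ω
Branch 1 (R+jX_L): Z₁ = 400 + j945 Ω, |Z₁| = 1030 Ω
Branch 2 (−jX_C): Z₂ = −j607 Ω
Parallel: Z = Z₁Z₂/(Z₁+Z₂), |Z| = 1190 Ω, ∠Z = -63.2°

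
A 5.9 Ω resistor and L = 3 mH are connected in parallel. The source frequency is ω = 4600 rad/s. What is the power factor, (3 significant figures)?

X_L = ωL = 13.8 Ω
Parallel: admittances add. Y = 1/R + 1/(jωL)
Y = (0.169 − j0.0725) S
|Y| = 0.184 S → |Z| = 1/|Y| = 5.42 Ω, ∠Z = −∠Y = 23.1°
cos φ = cos(23.1°) = 0.919

0.919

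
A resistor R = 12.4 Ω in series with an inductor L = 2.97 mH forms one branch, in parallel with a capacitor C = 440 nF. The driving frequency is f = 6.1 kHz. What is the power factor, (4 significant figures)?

0.1148

ω = 2πf = 38330 rad/s
X_L = ωL = 113.8 Ω
X_C = 1/(ωC) = 59.30 Ω
Branch 1 (R+jX_L): Z₁ = 12.40 + j113.8 Ω, |Z₁| = 114.5 Ω
Branch 2 (−jX_C): Z₂ = −j59.30 Ω
Parallel: Z = Z₁Z₂/(Z₁+Z₂), |Z| = 121.4 Ω, ∠Z = -83.41°
cos φ = cos(-83.41°) = 0.1148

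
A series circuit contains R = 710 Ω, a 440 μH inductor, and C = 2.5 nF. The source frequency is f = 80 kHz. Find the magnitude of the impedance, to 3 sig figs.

913 Ω

ω = 2πf = 502700 rad/s
X_L = ωL = 221 Ω
X_C = 1/(ωC) = 796 Ω
Net reactance X = X_L − X_C = -575 Ω
Z = 710 − j575 Ω
|Z| = √(710² + 575²) = 913 Ω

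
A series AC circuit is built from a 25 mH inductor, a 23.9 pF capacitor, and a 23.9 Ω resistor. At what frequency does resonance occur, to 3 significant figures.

ω₀ = 1/√(LC) = 1/√(0.025 × 2.39e-11) = 1.294e+06 rad/s
f₀ = ω₀/(2π) = 206 kHz

206 kHz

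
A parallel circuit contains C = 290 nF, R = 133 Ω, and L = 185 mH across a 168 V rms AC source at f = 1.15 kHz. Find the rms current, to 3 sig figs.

1.28 A

ω = 2πf = 7226 rad/s
X_L = ωL = 1340 Ω
X_C = 1/(ωC) = 477 Ω
Parallel: admittances add. Y = 1/R + 1/(jωL) + jωC
Y = (0.00752 + j0.00135) S
|Y| = 0.00764 S → |Z| = 1/|Y| = 131 Ω, ∠Z = −∠Y = -10.2°
I = V/|Z| = 168/131 = 1.28 A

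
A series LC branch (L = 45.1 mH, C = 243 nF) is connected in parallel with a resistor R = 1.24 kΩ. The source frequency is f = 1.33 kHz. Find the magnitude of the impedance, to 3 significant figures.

115 Ω

ω = 2πf = 8357 rad/s
X_L = ωL = 377 Ω
X_C = 1/(ωC) = 492 Ω
Branch 1: Z₁ = R = 1240 Ω
Branch 2 (series LC): Z₂ = j(X_L − X_C) = −j116 Ω
Parallel: Z = Z₁Z₂/(Z₁+Z₂), |Z| = 115 Ω, ∠Z = -84.7°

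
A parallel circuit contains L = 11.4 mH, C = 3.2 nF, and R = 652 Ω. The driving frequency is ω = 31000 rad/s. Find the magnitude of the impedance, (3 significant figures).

319 Ω

X_L = ωL = 353 Ω
X_C = 1/(ωC) = 10100 Ω
Parallel: admittances add. Y = 1/R + 1/(jωL) + jωC
Y = (0.00153 − j0.00273) S
|Y| = 0.00313 S → |Z| = 1/|Y| = 319 Ω, ∠Z = −∠Y = 60.7°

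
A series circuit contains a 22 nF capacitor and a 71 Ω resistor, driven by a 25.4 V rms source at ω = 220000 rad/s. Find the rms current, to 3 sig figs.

116 mA

X_C = 1/(ωC) = 207 Ω
Z = 71.0 − j207 Ω
|Z| = √(71.0² + 207²) = 218 Ω
I = V/|Z| = 25.4/218 = 116 mA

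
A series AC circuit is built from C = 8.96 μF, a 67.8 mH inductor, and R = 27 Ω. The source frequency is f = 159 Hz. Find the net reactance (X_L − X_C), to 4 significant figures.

-43.98 Ω

ω = 2πf = 999.0 rad/s
X_L = ωL = 67.73 Ω
X_C = 1/(ωC) = 111.7 Ω
X = 67.73 − 111.7 = -43.98 Ω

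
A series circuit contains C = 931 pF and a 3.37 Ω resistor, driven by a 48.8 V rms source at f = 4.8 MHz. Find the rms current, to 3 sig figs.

1.36 A

ω = 2πf = 3.016e+07 rad/s
X_C = 1/(ωC) = 35.6 Ω
Z = 3.37 − j35.6 Ω
|Z| = √(3.37² + 35.6²) = 35.8 Ω
I = V/|Z| = 48.8/35.8 = 1.36 A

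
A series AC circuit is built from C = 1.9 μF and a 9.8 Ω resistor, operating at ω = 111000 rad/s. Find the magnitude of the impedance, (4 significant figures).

X_C = 1/(ωC) = 4.742 Ω
Z = 9.800 − j4.742 Ω
|Z| = √(9.800² + 4.742²) = 10.89 Ω

10.89 Ω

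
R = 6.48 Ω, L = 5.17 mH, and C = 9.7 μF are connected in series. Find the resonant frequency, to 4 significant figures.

710.7 Hz

ω₀ = 1/√(LC) = 1/√(0.00517 × 9.7e-06) = 4465 rad/s
f₀ = ω₀/(2π) = 710.7 Hz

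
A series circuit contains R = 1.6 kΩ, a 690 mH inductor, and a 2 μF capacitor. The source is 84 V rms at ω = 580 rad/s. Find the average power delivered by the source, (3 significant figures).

X_L = ωL = 400 Ω
X_C = 1/(ωC) = 862 Ω
Net reactance X = X_L − X_C = -462 Ω
Z = 1600 − j462 Ω
|Z| = √(1600² + 462²) = 1670 Ω
∠Z = arctan(-462/1600) = -16.1°
I = V/|Z| = 50.4 mA
P = VI cos φ = 84 × 0.0504 × cos(-16.1°) = 4.07 W

4.07 W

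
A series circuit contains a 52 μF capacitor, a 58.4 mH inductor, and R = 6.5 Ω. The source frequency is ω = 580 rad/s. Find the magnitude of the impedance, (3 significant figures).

6.54 Ω

X_L = ωL = 33.9 Ω
X_C = 1/(ωC) = 33.2 Ω
Net reactance X = X_L − X_C = 0.716 Ω
Z = 6.50 + j0.716 Ω
|Z| = √(6.50² + 0.716²) = 6.54 Ω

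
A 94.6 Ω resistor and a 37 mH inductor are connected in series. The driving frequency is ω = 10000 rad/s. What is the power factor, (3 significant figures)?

0.248

X_L = ωL = 370 Ω
Z = 94.6 + j370 Ω
|Z| = √(94.6² + 370²) = 382 Ω
∠Z = arctan(370/94.6) = 75.7°
cos φ = cos(75.7°) = 0.248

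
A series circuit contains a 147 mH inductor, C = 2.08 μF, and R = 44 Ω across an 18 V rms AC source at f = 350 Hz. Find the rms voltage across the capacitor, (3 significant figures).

ω = 2πf = 2199 rad/s
X_L = ωL = 323 Ω
X_C = 1/(ωC) = 219 Ω
Net reactance X = X_L − X_C = 105 Ω
Z = 44.0 + j105 Ω
|Z| = √(44.0² + 105²) = 114 Ω
I = V/|Z| = 159 mA
V_C = I·|Z_C| = 0.159 × 219 = 34.7 V

34.7 V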